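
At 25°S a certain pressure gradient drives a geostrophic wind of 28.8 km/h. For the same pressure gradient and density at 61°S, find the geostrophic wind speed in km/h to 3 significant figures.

13.9 km/h

With the same pressure gradient and density, V_g ∝ 1/f ∝ 1/sin φ.
V₂ = V₁ · sin φ₁ / sin φ₂ = 28.8 × sin 25° / sin 61°
V₂ = 28.8 × 0.4226/0.8746 = 13.9 km/h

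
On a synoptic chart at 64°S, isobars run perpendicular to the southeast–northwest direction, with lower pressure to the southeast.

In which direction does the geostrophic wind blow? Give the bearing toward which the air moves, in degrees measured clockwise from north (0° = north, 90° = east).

045°

The pressure-gradient force points toward the southeast (bearing 135°).
Geostrophic balance: in the Southern Hemisphere the Coriolis force deflects motion to the left, so the geostrophic wind blows 90° to the left of the pressure-gradient force (low pressure on the right).
Rotating 135° by 90° counterclockwise gives 045° — the wind blows toward the northeast.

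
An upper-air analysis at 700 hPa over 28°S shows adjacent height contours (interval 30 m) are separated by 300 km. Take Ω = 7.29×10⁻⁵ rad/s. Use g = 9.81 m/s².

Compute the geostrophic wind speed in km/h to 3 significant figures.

51.6 km/h

Coriolis parameter at 28°S:
f = 2Ω sin φ = 2 × 7.29×10⁻⁵ × sin 28° = 6.84×10⁻⁵ s⁻¹
Height gradient: |∂Z/∂n| = 30 m / 300000 m = 1.00×10⁻⁴
On a pressure surface, geostrophic balance gives V_g = (g/f)|∂Z/∂n|:
V_g = 9.81 × 1.00×10⁻⁴ / 6.84×10⁻⁵ = 14.3 m/s
Converting: 14.3 m/s × 3.6 = 51.6 km/h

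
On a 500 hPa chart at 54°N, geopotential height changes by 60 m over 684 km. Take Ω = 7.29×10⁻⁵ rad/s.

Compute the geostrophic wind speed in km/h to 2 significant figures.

26 km/h

Coriolis parameter at 54°N:
f = 2Ω sin φ = 2 × 7.29×10⁻⁵ × sin 54° = 1.18×10⁻⁴ s⁻¹
Height gradient: |∂Z/∂n| = 60 m / 684000 m = 8.77×10⁻⁵
On a pressure surface, geostrophic balance gives V_g = (g/f)|∂Z/∂n|:
V_g = 9.81 × 8.77×10⁻⁵ / 1.18×10⁻⁴ = 7.30 m/s
Converting: 7.30 m/s × 3.6 = 26 km/h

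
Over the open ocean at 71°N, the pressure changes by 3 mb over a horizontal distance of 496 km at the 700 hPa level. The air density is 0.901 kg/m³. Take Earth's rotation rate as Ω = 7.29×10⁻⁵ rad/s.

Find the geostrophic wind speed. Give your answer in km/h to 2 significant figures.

18 km/h

Coriolis parameter at 71°N:
f = 2Ω sin φ = 2 × 7.29×10⁻⁵ × sin 71° = 1.38×10⁻⁴ s⁻¹
Pressure gradient: |∂P/∂n| = 300 Pa / 496000 m = 6.05×10⁻⁴ Pa/m
Geostrophic balance (pressure-gradient force = Coriolis force):
V_g = (1/(fρ)) |∂P/∂n| = 6.05×10⁻⁴ / (1.38×10⁻⁴ × 0.901) = 4.87 m/s
Converting: 4.87 m/s × 3.6 = 18 km/h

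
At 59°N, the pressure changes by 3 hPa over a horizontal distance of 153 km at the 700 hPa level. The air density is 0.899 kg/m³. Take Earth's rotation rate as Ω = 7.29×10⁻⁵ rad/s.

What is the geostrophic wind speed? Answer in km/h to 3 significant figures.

Coriolis parameter at 59°N:
f = 2Ω sin φ = 2 × 7.29×10⁻⁵ × sin 59° = 1.25×10⁻⁴ s⁻¹
Pressure gradient: |∂P/∂n| = 300 Pa / 153000 m = 1.96×10⁻³ Pa/m
Geostrophic balance (pressure-gradient force = Coriolis force):
V_g = (1/(fρ)) |∂P/∂n| = 1.96×10⁻³ / (1.25×10⁻⁴ × 0.899) = 17.5 m/s
Converting: 17.5 m/s × 3.6 = 62.8 km/h

62.8 km/h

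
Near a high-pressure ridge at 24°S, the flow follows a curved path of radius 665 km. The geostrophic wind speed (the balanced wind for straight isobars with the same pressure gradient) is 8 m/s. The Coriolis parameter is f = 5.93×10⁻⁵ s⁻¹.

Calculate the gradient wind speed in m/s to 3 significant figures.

11.2 m/s

Around a high, pressure-gradient force acts outward with centrifugal, so Coriolis balances both:
fV = (1/ρ)|∂P/∂n| + V²/R  →  V² − fR·V + fR·V_g = 0
With fR = 5.93×10⁻⁵ × 665×10³ m = 39.4 m/s:
V = [fR − √((fR)² − 4 fR V_g)]/2 = [39.4 − √(39.4² − 4×39.4×8)]/2 = 11.2 m/s
Supergeostrophic (V > V_g = 8 m/s), as expected around a high.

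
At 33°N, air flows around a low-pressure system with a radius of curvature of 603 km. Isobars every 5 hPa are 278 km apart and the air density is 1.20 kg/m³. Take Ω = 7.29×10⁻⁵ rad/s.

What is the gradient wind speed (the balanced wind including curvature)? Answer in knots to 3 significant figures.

28.2 knots

Coriolis parameter at 33°N:
f = 2Ω sin φ = 2 × 7.29×10⁻⁵ × sin 33° = 7.94×10⁻⁵ s⁻¹
Pressure gradient: |∂P/∂n| = 500 Pa / 278000 m = 1.80×10⁻³ Pa/m
Geostrophic speed: V_g = |∂P/∂n|/(fρ) = 1.80×10⁻³/(7.94×10⁻⁵ × 1.20) = 18.9 m/s
Around a low, centrifugal force acts outward with Coriolis, so pressure-gradient force balances both:
(1/ρ)|∂P/∂n| = fV + V²/R  →  V² + fR·V − fR·V_g = 0
With fR = 7.94×10⁻⁵ × 603×10³ m = 47.9 m/s:
V = [−fR + √((fR)² + 4 fR V_g)]/2 = [−47.9 + √(47.9² + 4×47.9×18.9)]/2 = 14.5 m/s
Subgeostrophic (V < V_g = 18.9 m/s), as expected around a low.
Converting: 14.5 m/s × 1.944 = 28.2 knots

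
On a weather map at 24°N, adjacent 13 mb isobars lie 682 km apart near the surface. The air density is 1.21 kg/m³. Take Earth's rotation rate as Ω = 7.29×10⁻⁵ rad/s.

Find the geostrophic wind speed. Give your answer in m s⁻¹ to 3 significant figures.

Coriolis parameter at 24°N:
f = 2Ω sin φ = 2 × 7.29×10⁻⁵ × sin 24° = 5.93×10⁻⁵ s⁻¹
Pressure gradient: |∂P/∂n| = 1300 Pa / 682000 m = 1.91×10⁻³ Pa/m
Geostrophic balance (pressure-gradient force = Coriolis force):
V_g = (1/(fρ)) |∂P/∂n| = 1.91×10⁻³ / (5.93×10⁻⁵ × 1.21) = 26.6 m/s

26.6 m s⁻¹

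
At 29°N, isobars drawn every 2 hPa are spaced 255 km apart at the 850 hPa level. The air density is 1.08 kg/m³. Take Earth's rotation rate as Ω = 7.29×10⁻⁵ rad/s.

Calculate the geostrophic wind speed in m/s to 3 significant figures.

Coriolis parameter at 29°N:
f = 2Ω sin φ = 2 × 7.29×10⁻⁵ × sin 29° = 7.07×10⁻⁵ s⁻¹
Pressure gradient: |∂P/∂n| = 200 Pa / 255000 m = 7.84×10⁻⁴ Pa/m
Geostrophic balance (pressure-gradient force = Coriolis force):
V_g = (1/(fρ)) |∂P/∂n| = 7.84×10⁻⁴ / (7.07×10⁻⁵ × 1.08) = 10.3 m/s

10.3 m/s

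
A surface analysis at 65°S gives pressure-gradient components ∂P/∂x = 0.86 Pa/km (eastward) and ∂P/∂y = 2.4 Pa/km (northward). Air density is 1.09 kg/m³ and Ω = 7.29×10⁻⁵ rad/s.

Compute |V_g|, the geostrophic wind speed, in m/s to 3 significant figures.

Coriolis parameter at 65°S:
f = 2Ω sin φ = 2 × 7.29×10⁻⁵ × sin 65° = 1.32×10⁻⁴ s⁻¹
In the Southern Hemisphere f is negative: f = −1.32×10⁻⁴ s⁻¹.
Component geostrophic relations (x east, y north):
u_g = −(1/(fρ)) ∂P/∂y,  v_g = (1/(fρ)) ∂P/∂x
u_g = −(2.4×10⁻³)/(−1.32×10⁻⁴ × 1.09) = 16.7 m/s;  v_g = (0.86×10⁻³)/(−1.32×10⁻⁴ × 1.09) = −5.97 m/s
|V_g| = √(u_g² + v_g²) = 17.7 m/s

17.7 m/s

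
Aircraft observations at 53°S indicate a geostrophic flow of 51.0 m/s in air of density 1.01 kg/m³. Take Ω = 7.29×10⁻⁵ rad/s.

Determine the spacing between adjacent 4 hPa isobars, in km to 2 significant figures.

67 km

Coriolis parameter at 53°S:
f = 2Ω sin φ = 2 × 7.29×10⁻⁵ × sin 53° = 1.16×10⁻⁴ s⁻¹
Geostrophic balance rearranged: |∂P/∂n| = f ρ V_g
|∂P/∂n| = 1.16×10⁻⁴ × 1.01 × 51.0 = 6.00×10⁻³ Pa/m
Isobar spacing: Δn = ΔP/|∂P/∂n| = 400 Pa / 6.00×10⁻³ Pa/m = 66690 m ≈ 67 km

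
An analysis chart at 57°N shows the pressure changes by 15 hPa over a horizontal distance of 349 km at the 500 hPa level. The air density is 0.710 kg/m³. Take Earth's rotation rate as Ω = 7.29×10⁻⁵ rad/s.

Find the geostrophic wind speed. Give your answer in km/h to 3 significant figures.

178 km/h

Coriolis parameter at 57°N:
f = 2Ω sin φ = 2 × 7.29×10⁻⁵ × sin 57° = 1.22×10⁻⁴ s⁻¹
Pressure gradient: |∂P/∂n| = 1500 Pa / 349000 m = 4.30×10⁻³ Pa/m
Geostrophic balance (pressure-gradient force = Coriolis force):
V_g = (1/(fρ)) |∂P/∂n| = 4.30×10⁻³ / (1.22×10⁻⁴ × 0.710) = 49.5 m/s
Converting: 49.5 m/s × 3.6 = 178 km/h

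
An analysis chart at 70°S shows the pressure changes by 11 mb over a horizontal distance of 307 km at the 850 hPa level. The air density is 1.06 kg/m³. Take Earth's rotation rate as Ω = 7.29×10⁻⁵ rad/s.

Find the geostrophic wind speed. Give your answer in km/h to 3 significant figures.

Coriolis parameter at 70°S:
f = 2Ω sin φ = 2 × 7.29×10⁻⁵ × sin 70° = 1.37×10⁻⁴ s⁻¹
Pressure gradient: |∂P/∂n| = 1100 Pa / 307000 m = 3.58×10⁻³ Pa/m
Geostrophic balance (pressure-gradient force = Coriolis force):
V_g = (1/(fρ)) |∂P/∂n| = 3.58×10⁻³ / (1.37×10⁻⁴ × 1.06) = 24.7 m/s
Converting: 24.7 m/s × 3.6 = 88.8 km/h

88.8 km/h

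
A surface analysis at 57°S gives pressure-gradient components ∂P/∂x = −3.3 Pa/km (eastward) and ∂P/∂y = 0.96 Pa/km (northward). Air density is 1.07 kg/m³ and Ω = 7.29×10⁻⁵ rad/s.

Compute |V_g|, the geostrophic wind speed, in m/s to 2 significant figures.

Coriolis parameter at 57°S:
f = 2Ω sin φ = 2 × 7.29×10⁻⁵ × sin 57° = 1.22×10⁻⁴ s⁻¹
In the Southern Hemisphere f is negative: f = −1.22×10⁻⁴ s⁻¹.
Component geostrophic relations (x east, y north):
u_g = −(1/(fρ)) ∂P/∂y,  v_g = (1/(fρ)) ∂P/∂x
u_g = −(0.96×10⁻³)/(−1.22×10⁻⁴ × 1.07) = 7.34 m/s;  v_g = (−3.3×10⁻³)/(−1.22×10⁻⁴ × 1.07) = 25.2 m/s
|V_g| = √(u_g² + v_g²) = 26.3 m/s

26 m/s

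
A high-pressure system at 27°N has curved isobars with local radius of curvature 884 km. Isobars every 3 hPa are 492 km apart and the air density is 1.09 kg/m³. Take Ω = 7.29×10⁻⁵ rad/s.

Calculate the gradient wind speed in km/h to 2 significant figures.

37 km/h

Coriolis parameter at 27°N:
f = 2Ω sin φ = 2 × 7.29×10⁻⁵ × sin 27° = 6.62×10⁻⁵ s⁻¹
Pressure gradient: |∂P/∂n| = 300 Pa / 492000 m = 6.10×10⁻⁴ Pa/m
Geostrophic speed: V_g = |∂P/∂n|/(fρ) = 6.10×10⁻⁴/(6.62×10⁻⁵ × 1.09) = 8.45 m/s
Around a high, pressure-gradient force acts outward with centrifugal, so Coriolis balances both:
fV = (1/ρ)|∂P/∂n| + V²/R  →  V² − fR·V + fR·V_g = 0
With fR = 6.62×10⁻⁵ × 884×10³ m = 58.5 m/s:
V = [fR − √((fR)² − 4 fR V_g)]/2 = [58.5 − √(58.5² − 4×58.5×8.45)]/2 = 10.2 m/s
Supergeostrophic (V > V_g = 8.45 m/s), as expected around a high.
Converting: 10.2 m/s × 3.6 = 37 km/h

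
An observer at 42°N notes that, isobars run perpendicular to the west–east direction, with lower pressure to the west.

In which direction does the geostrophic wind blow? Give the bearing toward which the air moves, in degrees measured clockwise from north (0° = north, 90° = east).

The pressure-gradient force points toward the west (bearing 270°).
Geostrophic balance: in the Northern Hemisphere the Coriolis force deflects motion to the right, so the geostrophic wind blows 90° to the right of the pressure-gradient force (low pressure on the left).
Rotating 270° by 90° clockwise gives 000° — the wind blows toward the north.

000°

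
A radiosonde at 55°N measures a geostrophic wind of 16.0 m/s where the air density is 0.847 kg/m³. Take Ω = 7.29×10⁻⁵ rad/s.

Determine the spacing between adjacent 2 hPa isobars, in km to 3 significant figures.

124 km

Coriolis parameter at 55°N:
f = 2Ω sin φ = 2 × 7.29×10⁻⁵ × sin 55° = 1.19×10⁻⁴ s⁻¹
Geostrophic balance rearranged: |∂P/∂n| = f ρ V_g
|∂P/∂n| = 1.19×10⁻⁴ × 0.847 × 16.0 = 1.62×10⁻³ Pa/m
Isobar spacing: Δn = ΔP/|∂P/∂n| = 200 Pa / 1.62×10⁻³ Pa/m = 123568 m ≈ 124 km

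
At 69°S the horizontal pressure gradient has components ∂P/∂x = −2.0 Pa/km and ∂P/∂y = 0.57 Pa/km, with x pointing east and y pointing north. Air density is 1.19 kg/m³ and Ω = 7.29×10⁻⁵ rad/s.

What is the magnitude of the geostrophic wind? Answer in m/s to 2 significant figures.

Coriolis parameter at 69°S:
f = 2Ω sin φ = 2 × 7.29×10⁻⁵ × sin 69° = 1.36×10⁻⁴ s⁻¹
In the Southern Hemisphere f is negative: f = −1.36×10⁻⁴ s⁻¹.
Component geostrophic relations (x east, y north):
u_g = −(1/(fρ)) ∂P/∂y,  v_g = (1/(fρ)) ∂P/∂x
u_g = −(0.57×10⁻³)/(−1.36×10⁻⁴ × 1.19) = 3.52 m/s;  v_g = (−2.0×10⁻³)/(−1.36×10⁻⁴ × 1.19) = 12.3 m/s
|V_g| = √(u_g² + v_g²) = 12.8 m/s

13 m/s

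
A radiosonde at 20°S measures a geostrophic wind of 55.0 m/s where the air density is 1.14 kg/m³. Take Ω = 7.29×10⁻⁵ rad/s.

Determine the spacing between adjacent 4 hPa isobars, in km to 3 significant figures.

Coriolis parameter at 20°S:
f = 2Ω sin φ = 2 × 7.29×10⁻⁵ × sin 20° = 4.99×10⁻⁵ s⁻¹
Geostrophic balance rearranged: |∂P/∂n| = f ρ V_g
|∂P/∂n| = 4.99×10⁻⁵ × 1.14 × 55.0 = 3.13×10⁻³ Pa/m
Isobar spacing: Δn = ΔP/|∂P/∂n| = 400 Pa / 3.13×10⁻³ Pa/m = 127933 m ≈ 128 km

128 km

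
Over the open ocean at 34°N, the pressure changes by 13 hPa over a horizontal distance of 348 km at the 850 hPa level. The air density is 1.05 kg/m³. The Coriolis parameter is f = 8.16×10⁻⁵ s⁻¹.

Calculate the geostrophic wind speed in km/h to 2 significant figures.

160 km/h

Pressure gradient: |∂P/∂n| = 1300 Pa / 348000 m = 3.74×10⁻³ Pa/m
Geostrophic balance (pressure-gradient force = Coriolis force):
V_g = (1/(fρ)) |∂P/∂n| = 3.74×10⁻³ / (8.16×10⁻⁵ × 1.05) = 43.6 m/s
Converting: 43.6 m/s × 3.6 = 160 km/h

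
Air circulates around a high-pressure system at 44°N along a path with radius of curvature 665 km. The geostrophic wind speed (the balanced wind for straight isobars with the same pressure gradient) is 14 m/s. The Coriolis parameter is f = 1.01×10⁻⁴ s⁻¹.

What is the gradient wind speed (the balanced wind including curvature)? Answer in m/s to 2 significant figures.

Around a high, pressure-gradient force acts outward with centrifugal, so Coriolis balances both:
fV = (1/ρ)|∂P/∂n| + V²/R  →  V² − fR·V + fR·V_g = 0
With fR = 1.01×10⁻⁴ × 665×10³ m = 67.2 m/s:
V = [fR − √((fR)² − 4 fR V_g)]/2 = [67.2 − √(67.2² − 4×67.2×14)]/2 = 19.9 m/s
Supergeostrophic (V > V_g = 14 m/s), as expected around a high.

20 m/s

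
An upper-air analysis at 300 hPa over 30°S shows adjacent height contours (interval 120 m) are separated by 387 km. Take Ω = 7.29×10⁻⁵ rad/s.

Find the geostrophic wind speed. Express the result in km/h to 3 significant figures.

150 km/h

Coriolis parameter at 30°S:
f = 2Ω sin φ = 2 × 7.29×10⁻⁵ × sin 30° = 7.29×10⁻⁵ s⁻¹
Height gradient: |∂Z/∂n| = 120 m / 387000 m = 3.10×10⁻⁴
On a pressure surface, geostrophic balance gives V_g = (g/f)|∂Z/∂n|:
V_g = 9.81 × 3.10×10⁻⁴ / 7.29×10⁻⁵ = 41.7 m/s
Converting: 41.7 m/s × 3.6 = 150 km/h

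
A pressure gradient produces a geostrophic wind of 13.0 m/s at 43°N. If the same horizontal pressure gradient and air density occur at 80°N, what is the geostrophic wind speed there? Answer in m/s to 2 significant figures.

With the same pressure gradient and density, V_g ∝ 1/f ∝ 1/sin φ.
V₂ = V₁ · sin φ₁ / sin φ₂ = 13.0 × sin 43° / sin 80°
V₂ = 13.0 × 0.6820/0.9848 = 9.0 m/s

9.0 m/s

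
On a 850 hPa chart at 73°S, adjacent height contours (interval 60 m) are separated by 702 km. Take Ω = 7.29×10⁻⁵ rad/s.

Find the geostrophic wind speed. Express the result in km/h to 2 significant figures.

22 km/h

Coriolis parameter at 73°S:
f = 2Ω sin φ = 2 × 7.29×10⁻⁵ × sin 73° = 1.39×10⁻⁴ s⁻¹
Height gradient: |∂Z/∂n| = 60 m / 702000 m = 8.55×10⁻⁵
On a pressure surface, geostrophic balance gives V_g = (g/f)|∂Z/∂n|:
V_g = 9.81 × 8.55×10⁻⁵ / 1.39×10⁻⁴ = 6.01 m/s
Converting: 6.01 m/s × 3.6 = 22 km/h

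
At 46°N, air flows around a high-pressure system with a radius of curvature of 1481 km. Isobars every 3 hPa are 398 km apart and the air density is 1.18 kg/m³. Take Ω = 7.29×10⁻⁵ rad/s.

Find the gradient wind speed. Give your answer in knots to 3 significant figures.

12.3 knots

Coriolis parameter at 46°N:
f = 2Ω sin φ = 2 × 7.29×10⁻⁵ × sin 46° = 1.05×10⁻⁴ s⁻¹
Pressure gradient: |∂P/∂n| = 300 Pa / 398000 m = 7.54×10⁻⁴ Pa/m
Geostrophic speed: V_g = |∂P/∂n|/(fρ) = 7.54×10⁻⁴/(1.05×10⁻⁴ × 1.18) = 6.09 m/s
Around a high, pressure-gradient force acts outward with centrifugal, so Coriolis balances both:
fV = (1/ρ)|∂P/∂n| + V²/R  →  V² − fR·V + fR·V_g = 0
With fR = 1.05×10⁻⁴ × 1481×10³ m = 155 m/s:
V = [fR − √((fR)² − 4 fR V_g)]/2 = [155 − √(155² − 4×155×6.09)]/2 = 6.35 m/s
Supergeostrophic (V > V_g = 6.09 m/s), as expected around a high.
Converting: 6.35 m/s × 1.944 = 12.3 knots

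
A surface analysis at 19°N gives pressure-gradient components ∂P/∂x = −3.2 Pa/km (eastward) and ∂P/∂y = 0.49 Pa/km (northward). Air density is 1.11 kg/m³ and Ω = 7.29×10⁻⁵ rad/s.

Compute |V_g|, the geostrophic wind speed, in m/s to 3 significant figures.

61.4 m/s

Coriolis parameter at 19°N:
f = 2Ω sin φ = 2 × 7.29×10⁻⁵ × sin 19° = 4.75×10⁻⁵ s⁻¹
Component geostrophic relations (x east, y north):
u_g = −(1/(fρ)) ∂P/∂y,  v_g = (1/(fρ)) ∂P/∂x
u_g = −(0.49×10⁻³)/(4.75×10⁻⁵ × 1.11) = −9.30 m/s;  v_g = (−3.2×10⁻³)/(4.75×10⁻⁵ × 1.11) = −60.7 m/s
|V_g| = √(u_g² + v_g²) = 61.4 m/s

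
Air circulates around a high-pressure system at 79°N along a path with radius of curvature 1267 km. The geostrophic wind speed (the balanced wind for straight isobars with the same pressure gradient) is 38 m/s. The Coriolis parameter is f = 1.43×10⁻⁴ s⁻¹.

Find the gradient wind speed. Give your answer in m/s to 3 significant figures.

54.2 m/s

Around a high, pressure-gradient force acts outward with centrifugal, so Coriolis balances both:
fV = (1/ρ)|∂P/∂n| + V²/R  →  V² − fR·V + fR·V_g = 0
With fR = 1.43×10⁻⁴ × 1267×10³ m = 181 m/s:
V = [fR − √((fR)² − 4 fR V_g)]/2 = [181 − √(181² − 4×181×38)]/2 = 54.2 m/s
Supergeostrophic (V > V_g = 38 m/s), as expected around a high.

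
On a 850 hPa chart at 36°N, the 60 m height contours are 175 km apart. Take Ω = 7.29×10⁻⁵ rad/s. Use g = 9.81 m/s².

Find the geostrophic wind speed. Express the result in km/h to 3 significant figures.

Coriolis parameter at 36°N:
f = 2Ω sin φ = 2 × 7.29×10⁻⁵ × sin 36° = 8.57×10⁻⁵ s⁻¹
Height gradient: |∂Z/∂n| = 60 m / 175000 m = 3.43×10⁻⁴
On a pressure surface, geostrophic balance gives V_g = (g/f)|∂Z/∂n|:
V_g = 9.81 × 3.43×10⁻⁴ / 8.57×10⁻⁵ = 39.2 m/s
Converting: 39.2 m/s × 3.6 = 141 km/h

141 km/h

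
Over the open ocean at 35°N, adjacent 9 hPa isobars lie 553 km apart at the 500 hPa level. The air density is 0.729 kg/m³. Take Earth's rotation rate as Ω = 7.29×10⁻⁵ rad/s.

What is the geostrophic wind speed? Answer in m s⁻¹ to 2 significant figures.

27 m s⁻¹

Coriolis parameter at 35°N:
f = 2Ω sin φ = 2 × 7.29×10⁻⁵ × sin 35° = 8.36×10⁻⁵ s⁻¹
Pressure gradient: |∂P/∂n| = 900 Pa / 553000 m = 1.63×10⁻³ Pa/m
Geostrophic balance (pressure-gradient force = Coriolis force):
V_g = (1/(fρ)) |∂P/∂n| = 1.63×10⁻³ / (8.36×10⁻⁵ × 0.729) = 26.7 m/s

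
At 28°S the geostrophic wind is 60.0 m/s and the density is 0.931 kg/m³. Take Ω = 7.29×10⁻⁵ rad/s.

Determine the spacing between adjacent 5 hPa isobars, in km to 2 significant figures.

130 km

Coriolis parameter at 28°S:
f = 2Ω sin φ = 2 × 7.29×10⁻⁵ × sin 28° = 6.84×10⁻⁵ s⁻¹
Geostrophic balance rearranged: |∂P/∂n| = f ρ V_g
|∂P/∂n| = 6.84×10⁻⁵ × 0.931 × 60.0 = 3.82×10⁻³ Pa/m
Isobar spacing: Δn = ΔP/|∂P/∂n| = 500 Pa / 3.82×10⁻³ Pa/m = 130768 m ≈ 130 km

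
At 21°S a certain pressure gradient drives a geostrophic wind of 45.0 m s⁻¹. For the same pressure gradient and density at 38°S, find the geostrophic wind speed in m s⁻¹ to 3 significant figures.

With the same pressure gradient and density, V_g ∝ 1/f ∝ 1/sin φ.
V₂ = V₁ · sin φ₁ / sin φ₂ = 45.0 × sin 21° / sin 38°
V₂ = 45.0 × 0.3584/0.6157 = 26.2 m s⁻¹

26.2 m s⁻¹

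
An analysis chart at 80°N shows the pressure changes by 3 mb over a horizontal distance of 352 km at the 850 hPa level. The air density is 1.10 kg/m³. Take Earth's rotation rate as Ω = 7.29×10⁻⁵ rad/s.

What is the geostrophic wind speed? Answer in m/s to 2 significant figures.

Coriolis parameter at 80°N:
f = 2Ω sin φ = 2 × 7.29×10⁻⁵ × sin 80° = 1.44×10⁻⁴ s⁻¹
Pressure gradient: |∂P/∂n| = 300 Pa / 352000 m = 8.52×10⁻⁴ Pa/m
Geostrophic balance (pressure-gradient force = Coriolis force):
V_g = (1/(fρ)) |∂P/∂n| = 8.52×10⁻⁴ / (1.44×10⁻⁴ × 1.10) = 5.40 m/s

5.4 m/s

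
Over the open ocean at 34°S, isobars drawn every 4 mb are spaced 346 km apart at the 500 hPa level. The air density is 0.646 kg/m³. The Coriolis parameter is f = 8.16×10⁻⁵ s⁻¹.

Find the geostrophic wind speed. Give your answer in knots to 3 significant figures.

42.6 knots

Pressure gradient: |∂P/∂n| = 400 Pa / 346000 m = 1.16×10⁻³ Pa/m
Geostrophic balance (pressure-gradient force = Coriolis force):
V_g = (1/(fρ)) |∂P/∂n| = 1.16×10⁻³ / (8.16×10⁻⁵ × 0.646) = 21.9 m/s
Converting: 21.9 m/s × 1.944 = 42.6 knots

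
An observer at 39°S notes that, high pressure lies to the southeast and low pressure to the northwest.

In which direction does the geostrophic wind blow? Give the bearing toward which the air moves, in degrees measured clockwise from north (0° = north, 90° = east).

225°

The pressure-gradient force points toward the northwest (bearing 315°).
Geostrophic balance: in the Southern Hemisphere the Coriolis force deflects motion to the left, so the geostrophic wind blows 90° to the left of the pressure-gradient force (low pressure on the right).
Rotating 315° by 90° counterclockwise gives 225° — the wind blows toward the southwest.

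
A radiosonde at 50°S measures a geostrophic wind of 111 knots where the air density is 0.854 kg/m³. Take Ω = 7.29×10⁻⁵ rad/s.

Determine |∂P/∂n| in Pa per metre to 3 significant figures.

Coriolis parameter at 50°S:
f = 2Ω sin φ = 2 × 7.29×10⁻⁵ × sin 50° = 1.12×10⁻⁴ s⁻¹
Wind speed in SI: 111 knots = 57.1 m/s
Geostrophic balance rearranged: |∂P/∂n| = f ρ V_g
|∂P/∂n| = 1.12×10⁻⁴ × 0.854 × 57.1 = 5.45×10⁻³ Pa/m

5.45×10⁻³ Pa/m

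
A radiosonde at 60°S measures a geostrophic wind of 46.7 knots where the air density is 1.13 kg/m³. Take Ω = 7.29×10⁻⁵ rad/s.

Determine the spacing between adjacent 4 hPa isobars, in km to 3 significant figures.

117 km

Coriolis parameter at 60°S:
f = 2Ω sin φ = 2 × 7.29×10⁻⁵ × sin 60° = 1.26×10⁻⁴ s⁻¹
Wind speed in SI: 46.7 knots = 24.0 m/s
Geostrophic balance rearranged: |∂P/∂n| = f ρ V_g
|∂P/∂n| = 1.26×10⁻⁴ × 1.13 × 24.0 = 3.43×10⁻³ Pa/m
Isobar spacing: Δn = ΔP/|∂P/∂n| = 400 Pa / 3.43×10⁻³ Pa/m = 116691 m ≈ 117 km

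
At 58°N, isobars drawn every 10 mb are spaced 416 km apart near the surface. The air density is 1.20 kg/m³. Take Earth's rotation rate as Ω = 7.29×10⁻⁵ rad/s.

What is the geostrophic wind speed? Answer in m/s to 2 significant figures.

Coriolis parameter at 58°N:
f = 2Ω sin φ = 2 × 7.29×10⁻⁵ × sin 58° = 1.24×10⁻⁴ s⁻¹
Pressure gradient: |∂P/∂n| = 1000 Pa / 416000 m = 2.40×10⁻³ Pa/m
Geostrophic balance (pressure-gradient force = Coriolis force):
V_g = (1/(fρ)) |∂P/∂n| = 2.40×10⁻³ / (1.24×10⁻⁴ × 1.20) = 16.2 m/s

16 m/s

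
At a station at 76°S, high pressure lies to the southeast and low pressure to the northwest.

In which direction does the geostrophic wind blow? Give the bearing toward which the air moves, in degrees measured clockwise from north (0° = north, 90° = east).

The pressure-gradient force points toward the northwest (bearing 315°).
Geostrophic balance: in the Southern Hemisphere the Coriolis force deflects motion to the left, so the geostrophic wind blows 90° to the left of the pressure-gradient force (low pressure on the right).
Rotating 315° by 90° counterclockwise gives 225° — the wind blows toward the southwest.

225°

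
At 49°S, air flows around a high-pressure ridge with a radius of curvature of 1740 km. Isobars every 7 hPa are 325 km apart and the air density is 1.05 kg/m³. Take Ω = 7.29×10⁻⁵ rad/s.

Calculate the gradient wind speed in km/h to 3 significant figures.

75.3 km/h

Coriolis parameter at 49°S:
f = 2Ω sin φ = 2 × 7.29×10⁻⁵ × sin 49° = 1.10×10⁻⁴ s⁻¹
Pressure gradient: |∂P/∂n| = 700 Pa / 325000 m = 2.15×10⁻³ Pa/m
Geostrophic speed: V_g = |∂P/∂n|/(fρ) = 2.15×10⁻³/(1.10×10⁻⁴ × 1.05) = 18.6 m/s
Around a high, pressure-gradient force acts outward with centrifugal, so Coriolis balances both:
fV = (1/ρ)|∂P/∂n| + V²/R  →  V² − fR·V + fR·V_g = 0
With fR = 1.10×10⁻⁴ × 1740×10³ m = 191 m/s:
V = [fR − √((fR)² − 4 fR V_g)]/2 = [191 − √(191² − 4×191×18.6)]/2 = 20.9 m/s
Supergeostrophic (V > V_g = 18.6 m/s), as expected around a high.
Converting: 20.9 m/s × 3.6 = 75.3 km/h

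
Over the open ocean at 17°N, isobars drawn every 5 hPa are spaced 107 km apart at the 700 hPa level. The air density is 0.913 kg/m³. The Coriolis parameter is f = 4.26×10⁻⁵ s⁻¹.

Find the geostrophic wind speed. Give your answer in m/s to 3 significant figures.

Pressure gradient: |∂P/∂n| = 500 Pa / 107000 m = 4.67×10⁻³ Pa/m
Geostrophic balance (pressure-gradient force = Coriolis force):
V_g = (1/(fρ)) |∂P/∂n| = 4.67×10⁻³ / (4.26×10⁻⁵ × 0.913) = 120 m/s

120 m/s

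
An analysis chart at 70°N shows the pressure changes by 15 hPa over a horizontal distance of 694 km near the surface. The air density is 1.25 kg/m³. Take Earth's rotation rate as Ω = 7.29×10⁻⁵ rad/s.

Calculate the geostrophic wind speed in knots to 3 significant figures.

Coriolis parameter at 70°N:
f = 2Ω sin φ = 2 × 7.29×10⁻⁵ × sin 70° = 1.37×10⁻⁴ s⁻¹
Pressure gradient: |∂P/∂n| = 1500 Pa / 694000 m = 2.16×10⁻³ Pa/m
Geostrophic balance (pressure-gradient force = Coriolis force):
V_g = (1/(fρ)) |∂P/∂n| = 2.16×10⁻³ / (1.37×10⁻⁴ × 1.25) = 12.6 m/s
Converting: 12.6 m/s × 1.944 = 24.5 knots

24.5 knots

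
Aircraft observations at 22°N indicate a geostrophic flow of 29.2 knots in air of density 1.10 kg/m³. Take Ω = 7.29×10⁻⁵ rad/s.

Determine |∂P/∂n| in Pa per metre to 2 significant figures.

Coriolis parameter at 22°N:
f = 2Ω sin φ = 2 × 7.29×10⁻⁵ × sin 22° = 5.46×10⁻⁵ s⁻¹
Wind speed in SI: 29.2 knots = 15.0 m/s
Geostrophic balance rearranged: |∂P/∂n| = f ρ V_g
|∂P/∂n| = 5.46×10⁻⁵ × 1.10 × 15.0 = 9.02×10⁻⁴ Pa/m

9.0×10⁻⁴ Pa/m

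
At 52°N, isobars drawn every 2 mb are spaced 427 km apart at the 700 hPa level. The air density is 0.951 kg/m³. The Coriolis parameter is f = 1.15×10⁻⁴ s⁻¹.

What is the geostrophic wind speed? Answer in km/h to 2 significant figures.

Pressure gradient: |∂P/∂n| = 200 Pa / 427000 m = 4.68×10⁻⁴ Pa/m
Geostrophic balance (pressure-gradient force = Coriolis force):
V_g = (1/(fρ)) |∂P/∂n| = 4.68×10⁻⁴ / (1.15×10⁻⁴ × 0.951) = 4.28 m/s
Converting: 4.28 m/s × 3.6 = 15 km/h

15 km/h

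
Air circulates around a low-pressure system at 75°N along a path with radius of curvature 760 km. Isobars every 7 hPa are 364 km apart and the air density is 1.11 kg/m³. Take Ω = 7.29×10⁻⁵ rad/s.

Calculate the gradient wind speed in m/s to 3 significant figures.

Coriolis parameter at 75°N:
f = 2Ω sin φ = 2 × 7.29×10⁻⁵ × sin 75° = 1.41×10⁻⁴ s⁻¹
Pressure gradient: |∂P/∂n| = 700 Pa / 364000 m = 1.92×10⁻³ Pa/m
Geostrophic speed: V_g = |∂P/∂n|/(fρ) = 1.92×10⁻³/(1.41×10⁻⁴ × 1.11) = 12.3 m/s
Around a low, centrifugal force acts outward with Coriolis, so pressure-gradient force balances both:
(1/ρ)|∂P/∂n| = fV + V²/R  →  V² + fR·V − fR·V_g = 0
With fR = 1.41×10⁻⁴ × 760×10³ m = 107 m/s:
V = [−fR + √((fR)² + 4 fR V_g)]/2 = [−107 + √(107² + 4×107×12.3)]/2 = 11.1 m/s
Subgeostrophic (V < V_g = 12.3 m/s), as expected around a low.

11.1 m/s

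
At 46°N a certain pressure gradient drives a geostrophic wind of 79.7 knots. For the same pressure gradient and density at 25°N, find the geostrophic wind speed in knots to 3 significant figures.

136 knots

With the same pressure gradient and density, V_g ∝ 1/f ∝ 1/sin φ.
V₂ = V₁ · sin φ₁ / sin φ₂ = 79.7 × sin 46° / sin 25°
V₂ = 79.7 × 0.7193/0.4226 = 136 knots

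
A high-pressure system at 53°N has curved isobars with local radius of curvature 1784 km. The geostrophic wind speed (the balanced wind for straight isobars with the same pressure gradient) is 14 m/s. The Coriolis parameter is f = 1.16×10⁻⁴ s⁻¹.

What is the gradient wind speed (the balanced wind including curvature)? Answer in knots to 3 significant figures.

Around a high, pressure-gradient force acts outward with centrifugal, so Coriolis balances both:
fV = (1/ρ)|∂P/∂n| + V²/R  →  V² − fR·V + fR·V_g = 0
With fR = 1.16×10⁻⁴ × 1784×10³ m = 207 m/s:
V = [fR − √((fR)² − 4 fR V_g)]/2 = [207 − √(207² − 4×207×14)]/2 = 15.1 m/s
Supergeostrophic (V > V_g = 14 m/s), as expected around a high.
Converting: 15.1 m/s × 1.944 = 29.4 knots

29.4 knots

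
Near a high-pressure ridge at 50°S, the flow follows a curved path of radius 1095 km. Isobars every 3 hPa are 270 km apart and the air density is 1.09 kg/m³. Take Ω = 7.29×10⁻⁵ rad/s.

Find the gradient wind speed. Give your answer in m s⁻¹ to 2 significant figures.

Coriolis parameter at 50°S:
f = 2Ω sin φ = 2 × 7.29×10⁻⁵ × sin 50° = 1.12×10⁻⁴ s⁻¹
Pressure gradient: |∂P/∂n| = 300 Pa / 270000 m = 1.11×10⁻³ Pa/m
Geostrophic speed: V_g = |∂P/∂n|/(fρ) = 1.11×10⁻³/(1.12×10⁻⁴ × 1.09) = 9.13 m/s
Around a high, pressure-gradient force acts outward with centrifugal, so Coriolis balances both:
fV = (1/ρ)|∂P/∂n| + V²/R  →  V² − fR·V + fR·V_g = 0
With fR = 1.12×10⁻⁴ × 1095×10³ m = 122 m/s:
V = [fR − √((fR)² − 4 fR V_g)]/2 = [122 − √(122² − 4×122×9.13)]/2 = 9.93 m/s
Supergeostrophic (V > V_g = 9.13 m/s), as expected around a high.

9.9 m s⁻¹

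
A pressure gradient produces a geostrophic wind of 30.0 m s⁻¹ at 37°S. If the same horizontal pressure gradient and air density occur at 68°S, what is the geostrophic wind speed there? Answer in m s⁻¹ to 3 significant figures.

19.5 m s⁻¹

With the same pressure gradient and density, V_g ∝ 1/f ∝ 1/sin φ.
V₂ = V₁ · sin φ₁ / sin φ₂ = 30.0 × sin 37° / sin 68°
V₂ = 30.0 × 0.6018/0.9272 = 19.5 m s⁻¹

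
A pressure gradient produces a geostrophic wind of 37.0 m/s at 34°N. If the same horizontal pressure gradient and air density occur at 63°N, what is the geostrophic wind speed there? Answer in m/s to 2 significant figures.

23 m/s

With the same pressure gradient and density, V_g ∝ 1/f ∝ 1/sin φ.
V₂ = V₁ · sin φ₁ / sin φ₂ = 37.0 × sin 34° / sin 63°
V₂ = 37.0 × 0.5592/0.8910 = 23 m/s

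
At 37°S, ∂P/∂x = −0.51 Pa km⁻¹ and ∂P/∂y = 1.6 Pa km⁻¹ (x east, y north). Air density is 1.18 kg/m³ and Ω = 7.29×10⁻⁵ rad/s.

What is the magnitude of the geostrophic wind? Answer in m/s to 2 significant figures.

Coriolis parameter at 37°S:
f = 2Ω sin φ = 2 × 7.29×10⁻⁵ × sin 37° = 8.77×10⁻⁵ s⁻¹
In the Southern Hemisphere f is negative: f = −8.77×10⁻⁵ s⁻¹.
Component geostrophic relations (x east, y north):
u_g = −(1/(fρ)) ∂P/∂y,  v_g = (1/(fρ)) ∂P/∂x
u_g = −(1.6×10⁻³)/(−8.77×10⁻⁵ × 1.18) = 15.5 m/s;  v_g = (−0.51×10⁻³)/(−8.77×10⁻⁵ × 1.18) = 4.93 m/s
|V_g| = √(u_g² + v_g²) = 16.2 m/s

16 m/s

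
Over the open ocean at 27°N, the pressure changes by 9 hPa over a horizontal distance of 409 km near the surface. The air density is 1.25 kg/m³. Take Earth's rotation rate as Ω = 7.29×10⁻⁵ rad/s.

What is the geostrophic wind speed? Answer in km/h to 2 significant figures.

Coriolis parameter at 27°N:
f = 2Ω sin φ = 2 × 7.29×10⁻⁵ × sin 27° = 6.62×10⁻⁵ s⁻¹
Pressure gradient: |∂P/∂n| = 900 Pa / 409000 m = 2.20×10⁻³ Pa/m
Geostrophic balance (pressure-gradient force = Coriolis force):
V_g = (1/(fρ)) |∂P/∂n| = 2.20×10⁻³ / (6.62×10⁻⁵ × 1.25) = 26.6 m/s
Converting: 26.6 m/s × 3.6 = 96 km/h

96 km/h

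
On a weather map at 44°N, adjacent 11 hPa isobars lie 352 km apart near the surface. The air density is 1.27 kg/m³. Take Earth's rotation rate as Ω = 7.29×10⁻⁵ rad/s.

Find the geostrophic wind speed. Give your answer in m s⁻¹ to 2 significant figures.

Coriolis parameter at 44°N:
f = 2Ω sin φ = 2 × 7.29×10⁻⁵ × sin 44° = 1.01×10⁻⁴ s⁻¹
Pressure gradient: |∂P/∂n| = 1100 Pa / 352000 m = 3.12×10⁻³ Pa/m
Geostrophic balance (pressure-gradient force = Coriolis force):
V_g = (1/(fρ)) |∂P/∂n| = 3.12×10⁻³ / (1.01×10⁻⁴ × 1.27) = 24.3 m/s

24 m s⁻¹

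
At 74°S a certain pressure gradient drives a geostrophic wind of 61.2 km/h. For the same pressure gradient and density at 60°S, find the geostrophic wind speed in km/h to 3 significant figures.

67.9 km/h

With the same pressure gradient and density, V_g ∝ 1/f ∝ 1/sin φ.
V₂ = V₁ · sin φ₁ / sin φ₂ = 61.2 × sin 74° / sin 60°
V₂ = 61.2 × 0.9613/0.8660 = 67.9 km/h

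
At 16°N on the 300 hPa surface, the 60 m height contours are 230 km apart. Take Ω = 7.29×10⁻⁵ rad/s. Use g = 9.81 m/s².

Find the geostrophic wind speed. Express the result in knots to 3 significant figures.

124 knots

Coriolis parameter at 16°N:
f = 2Ω sin φ = 2 × 7.29×10⁻⁵ × sin 16° = 4.02×10⁻⁵ s⁻¹
Height gradient: |∂Z/∂n| = 60 m / 230000 m = 2.61×10⁻⁴
On a pressure surface, geostrophic balance gives V_g = (g/f)|∂Z/∂n|:
V_g = 9.81 × 2.61×10⁻⁴ / 4.02×10⁻⁵ = 63.7 m/s
Converting: 63.7 m/s × 1.944 = 124 knots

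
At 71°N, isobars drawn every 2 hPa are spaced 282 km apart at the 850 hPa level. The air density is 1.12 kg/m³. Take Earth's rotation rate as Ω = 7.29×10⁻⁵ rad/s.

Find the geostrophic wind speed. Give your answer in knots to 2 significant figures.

Coriolis parameter at 71°N:
f = 2Ω sin φ = 2 × 7.29×10⁻⁵ × sin 71° = 1.38×10⁻⁴ s⁻¹
Pressure gradient: |∂P/∂n| = 200 Pa / 282000 m = 7.09×10⁻⁴ Pa/m
Geostrophic balance (pressure-gradient force = Coriolis force):
V_g = (1/(fρ)) |∂P/∂n| = 7.09×10⁻⁴ / (1.38×10⁻⁴ × 1.12) = 4.59 m/s
Converting: 4.59 m/s × 1.944 = 8.9 knots

8.9 knots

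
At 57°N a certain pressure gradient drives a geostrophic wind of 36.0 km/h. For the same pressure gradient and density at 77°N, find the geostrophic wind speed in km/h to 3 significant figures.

31.0 km/h

With the same pressure gradient and density, V_g ∝ 1/f ∝ 1/sin φ.
V₂ = V₁ · sin φ₁ / sin φ₂ = 36.0 × sin 57° / sin 77°
V₂ = 36.0 × 0.8387/0.9744 = 31.0 km/h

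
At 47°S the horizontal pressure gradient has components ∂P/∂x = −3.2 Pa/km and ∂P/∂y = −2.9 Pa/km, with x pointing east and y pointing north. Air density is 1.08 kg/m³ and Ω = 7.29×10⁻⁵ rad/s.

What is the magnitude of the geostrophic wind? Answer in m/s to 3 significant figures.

Coriolis parameter at 47°S:
f = 2Ω sin φ = 2 × 7.29×10⁻⁵ × sin 47° = 1.07×10⁻⁴ s⁻¹
In the Southern Hemisphere f is negative: f = −1.07×10⁻⁴ s⁻¹.
Component geostrophic relations (x east, y north):
u_g = −(1/(fρ)) ∂P/∂y,  v_g = (1/(fρ)) ∂P/∂x
u_g = −(−2.9×10⁻³)/(−1.07×10⁻⁴ × 1.08) = −25.2 m/s;  v_g = (−3.2×10⁻³)/(−1.07×10⁻⁴ × 1.08) = 27.8 m/s
|V_g| = √(u_g² + v_g²) = 37.5 m/s

37.5 m/s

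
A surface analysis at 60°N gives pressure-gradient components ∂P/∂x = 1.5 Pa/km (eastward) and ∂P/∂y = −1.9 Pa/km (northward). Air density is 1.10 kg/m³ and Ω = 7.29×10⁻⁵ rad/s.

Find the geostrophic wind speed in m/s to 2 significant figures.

17 m/s

Coriolis parameter at 60°N:
f = 2Ω sin φ = 2 × 7.29×10⁻⁵ × sin 60° = 1.26×10⁻⁴ s⁻¹
Component geostrophic relations (x east, y north):
u_g = −(1/(fρ)) ∂P/∂y,  v_g = (1/(fρ)) ∂P/∂x
u_g = −(−1.9×10⁻³)/(1.26×10⁻⁴ × 1.10) = 13.7 m/s;  v_g = (1.5×10⁻³)/(1.26×10⁻⁴ × 1.10) = 10.8 m/s
|V_g| = √(u_g² + v_g²) = 17.4 m/s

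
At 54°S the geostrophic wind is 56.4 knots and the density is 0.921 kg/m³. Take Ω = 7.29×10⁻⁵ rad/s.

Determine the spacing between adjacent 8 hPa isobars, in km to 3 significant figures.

Coriolis parameter at 54°S:
f = 2Ω sin φ = 2 × 7.29×10⁻⁵ × sin 54° = 1.18×10⁻⁴ s⁻¹
Wind speed in SI: 56.4 knots = 29.0 m/s
Geostrophic balance rearranged: |∂P/∂n| = f ρ V_g
|∂P/∂n| = 1.18×10⁻⁴ × 0.921 × 29.0 = 3.15×10⁻³ Pa/m
Isobar spacing: Δn = ΔP/|∂P/∂n| = 800 Pa / 3.15×10⁻³ Pa/m = 253804 m ≈ 254 km

254 km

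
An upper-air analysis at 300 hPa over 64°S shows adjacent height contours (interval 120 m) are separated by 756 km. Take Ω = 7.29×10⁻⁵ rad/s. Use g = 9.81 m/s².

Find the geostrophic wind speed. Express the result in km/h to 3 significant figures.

Coriolis parameter at 64°S:
f = 2Ω sin φ = 2 × 7.29×10⁻⁵ × sin 64° = 1.31×10⁻⁴ s⁻¹
Height gradient: |∂Z/∂n| = 120 m / 756000 m = 1.59×10⁻⁴
On a pressure surface, geostrophic balance gives V_g = (g/f)|∂Z/∂n|:
V_g = 9.81 × 1.59×10⁻⁴ / 1.31×10⁻⁴ = 11.9 m/s
Converting: 11.9 m/s × 3.6 = 42.8 km/h

42.8 km/h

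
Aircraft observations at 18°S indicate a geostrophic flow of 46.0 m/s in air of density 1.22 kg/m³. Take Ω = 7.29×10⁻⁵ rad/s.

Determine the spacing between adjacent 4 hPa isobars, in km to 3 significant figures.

Coriolis parameter at 18°S:
f = 2Ω sin φ = 2 × 7.29×10⁻⁵ × sin 18° = 4.51×10⁻⁵ s⁻¹
Geostrophic balance rearranged: |∂P/∂n| = f ρ V_g
|∂P/∂n| = 4.51×10⁻⁵ × 1.22 × 46.0 = 2.53×10⁻³ Pa/m
Isobar spacing: Δn = ΔP/|∂P/∂n| = 400 Pa / 2.53×10⁻³ Pa/m = 158199 m ≈ 158 km

158 km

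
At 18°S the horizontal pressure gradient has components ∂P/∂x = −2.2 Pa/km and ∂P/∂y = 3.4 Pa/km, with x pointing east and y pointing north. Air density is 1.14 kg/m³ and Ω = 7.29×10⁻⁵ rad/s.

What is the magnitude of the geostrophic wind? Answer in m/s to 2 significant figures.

79 m/s

Coriolis parameter at 18°S:
f = 2Ω sin φ = 2 × 7.29×10⁻⁵ × sin 18° = 4.51×10⁻⁵ s⁻¹
In the Southern Hemisphere f is negative: f = −4.51×10⁻⁵ s⁻¹.
Component geostrophic relations (x east, y north):
u_g = −(1/(fρ)) ∂P/∂y,  v_g = (1/(fρ)) ∂P/∂x
u_g = −(3.4×10⁻³)/(−4.51×10⁻⁵ × 1.14) = 66.2 m/s;  v_g = (−2.2×10⁻³)/(−4.51×10⁻⁵ × 1.14) = 42.8 m/s
|V_g| = √(u_g² + v_g²) = 78.8 m/s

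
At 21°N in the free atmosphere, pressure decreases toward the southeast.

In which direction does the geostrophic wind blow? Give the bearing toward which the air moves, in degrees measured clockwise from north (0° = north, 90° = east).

225°

The pressure-gradient force points toward the southeast (bearing 135°).
Geostrophic balance: in the Northern Hemisphere the Coriolis force deflects motion to the right, so the geostrophic wind blows 90° to the right of the pressure-gradient force (low pressure on the left).
Rotating 135° by 90° clockwise gives 225° — the wind blows toward the southwest.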